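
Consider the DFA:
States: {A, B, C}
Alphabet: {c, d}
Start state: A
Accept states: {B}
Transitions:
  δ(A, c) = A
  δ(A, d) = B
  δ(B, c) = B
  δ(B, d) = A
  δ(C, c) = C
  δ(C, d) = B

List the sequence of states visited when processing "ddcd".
read 'd': A → B
  read 'd': B → A
  read 'c': A → A
  read 'd': A → B
A -> B -> A -> A -> B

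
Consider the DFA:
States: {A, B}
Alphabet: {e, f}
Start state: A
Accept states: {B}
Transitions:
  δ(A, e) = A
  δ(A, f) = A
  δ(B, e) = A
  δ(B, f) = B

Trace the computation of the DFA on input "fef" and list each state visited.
read 'f': A → A
  read 'e': A → A
  read 'f': A → A
A -> A -> A -> A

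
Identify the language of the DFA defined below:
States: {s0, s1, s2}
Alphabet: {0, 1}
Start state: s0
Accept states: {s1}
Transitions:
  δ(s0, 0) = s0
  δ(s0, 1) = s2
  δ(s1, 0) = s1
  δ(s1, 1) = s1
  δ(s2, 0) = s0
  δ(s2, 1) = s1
Testing a few strings:
  '1001' → reject
  '0100' → reject
  '1011' → accept
  '1' → reject
State roles: s0=no progress toward 11; s1=substring 11 seen; s2=one trailing 1
All binary strings containing the substring 11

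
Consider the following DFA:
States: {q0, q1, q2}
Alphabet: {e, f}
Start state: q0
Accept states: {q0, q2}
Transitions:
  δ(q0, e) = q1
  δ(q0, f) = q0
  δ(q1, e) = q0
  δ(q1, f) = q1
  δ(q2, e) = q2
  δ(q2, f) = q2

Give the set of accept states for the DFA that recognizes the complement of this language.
Complement accept states = All states \ Original accept states
= {q0, q1, q2} \ {q0, q2}
{q1}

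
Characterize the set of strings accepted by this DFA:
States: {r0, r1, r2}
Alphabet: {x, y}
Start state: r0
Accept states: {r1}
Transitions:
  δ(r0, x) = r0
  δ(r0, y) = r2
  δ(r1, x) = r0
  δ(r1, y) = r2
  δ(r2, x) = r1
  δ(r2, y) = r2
Testing a few strings:
  'yy' → reject
  'yx' → accept
  'x' → reject
  'y' → reject
State roles: r0=no suffix match; r1=suffix is yx; r2=one trailing y
All strings over {x,y} ending with yx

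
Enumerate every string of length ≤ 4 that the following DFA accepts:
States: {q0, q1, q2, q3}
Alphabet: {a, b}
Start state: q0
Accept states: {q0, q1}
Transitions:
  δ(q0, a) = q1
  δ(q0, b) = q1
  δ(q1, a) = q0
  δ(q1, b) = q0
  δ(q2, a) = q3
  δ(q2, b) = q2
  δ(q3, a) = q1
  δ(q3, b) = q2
ε, a, b, aa, ab, ba, bb, aaa, aab, aba, abb, baa, bab, bba, bbb, aaaa, aaab, aaba, aabb, abaa, abab, abba, abbb, baaa, baab, baba, babb, bbaa, bbab, bbba, bbbb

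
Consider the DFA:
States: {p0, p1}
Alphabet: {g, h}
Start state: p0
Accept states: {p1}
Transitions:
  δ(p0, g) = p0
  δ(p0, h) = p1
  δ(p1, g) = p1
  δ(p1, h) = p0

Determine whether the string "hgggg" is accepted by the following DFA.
Processing string "hgggg":
  p0 --h--> p1
  p1 --g--> p1
  p1 --g--> p1
  p1 --g--> p1
  p1 --g--> p1
Final state: p1
Accept states: {p1}
Yes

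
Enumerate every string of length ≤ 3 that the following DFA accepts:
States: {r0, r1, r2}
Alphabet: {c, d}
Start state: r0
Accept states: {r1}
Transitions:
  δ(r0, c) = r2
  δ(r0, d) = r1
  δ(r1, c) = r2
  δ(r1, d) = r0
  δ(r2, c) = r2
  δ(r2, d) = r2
d, ddd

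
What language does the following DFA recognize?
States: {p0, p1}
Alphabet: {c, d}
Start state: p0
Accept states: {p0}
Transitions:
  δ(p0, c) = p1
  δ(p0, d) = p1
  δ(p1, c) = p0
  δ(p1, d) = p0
Testing a few strings:
  'd' → reject
  'cd' → accept
  'cc' → accept
  'dd' → accept
State roles: p0=even length so far; p1=odd length so far
All strings over {c,d} of even length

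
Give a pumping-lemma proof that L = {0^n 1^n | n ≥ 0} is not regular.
Assume L is regular with pumping length p. Idea: pumping the 0-block changes the count balance.
Choose s = 0^p 1^p (length 2p ≥ p). By the pumping lemma, s = xyz with |xy| ≤ p, |y| > 0. So y = 0^k for some k > 0 (since xy is entirely within the 0's). Pumping gives xy²z = 0^(p+k) 1^p, which is not in L since p+k ≠ p.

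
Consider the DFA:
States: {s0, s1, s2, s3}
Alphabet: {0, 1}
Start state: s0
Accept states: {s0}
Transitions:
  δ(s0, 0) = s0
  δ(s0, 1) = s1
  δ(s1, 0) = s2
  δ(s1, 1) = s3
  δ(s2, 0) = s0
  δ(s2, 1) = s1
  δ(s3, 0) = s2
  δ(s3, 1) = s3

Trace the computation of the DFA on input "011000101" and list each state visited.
read '0': s0 → s0
  read '1': s0 → s1
  read '1': s1 → s3
  read '0': s3 → s2
  read '0': s2 → s0
  read '0': s0 → s0
  read '1': s0 → s1
  read '0': s1 → s2
  read '1': s2 → s1
s0 -> s0 -> s1 -> s3 -> s2 -> s0 -> s0 -> s1 -> s2 -> s1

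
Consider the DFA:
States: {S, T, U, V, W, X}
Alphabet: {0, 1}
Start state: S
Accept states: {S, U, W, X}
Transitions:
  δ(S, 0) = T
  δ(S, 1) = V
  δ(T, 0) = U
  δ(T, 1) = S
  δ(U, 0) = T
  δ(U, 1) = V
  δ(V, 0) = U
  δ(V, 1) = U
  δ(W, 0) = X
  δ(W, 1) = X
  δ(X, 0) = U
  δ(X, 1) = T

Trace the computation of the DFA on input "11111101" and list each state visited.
read '1': S → V
  read '1': V → U
  read '1': U → V
  read '1': V → U
  read '1': U → V
  read '1': V → U
  read '0': U → T
  read '1': T → S
S -> V -> U -> V -> U -> V -> U -> T -> S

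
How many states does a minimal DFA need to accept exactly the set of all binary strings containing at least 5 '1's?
By Myhill–Nerode, count the distinguishable equivalence classes: 6 classes — having seen 0, 1, …, 4, or ≥5 copies of '1'; any two classes i < j (j ≤ 5) are distinguished by the string 1^(5−j), which takes class j to 5 copies (accepted) but leaves class i below 5 (rejected).
6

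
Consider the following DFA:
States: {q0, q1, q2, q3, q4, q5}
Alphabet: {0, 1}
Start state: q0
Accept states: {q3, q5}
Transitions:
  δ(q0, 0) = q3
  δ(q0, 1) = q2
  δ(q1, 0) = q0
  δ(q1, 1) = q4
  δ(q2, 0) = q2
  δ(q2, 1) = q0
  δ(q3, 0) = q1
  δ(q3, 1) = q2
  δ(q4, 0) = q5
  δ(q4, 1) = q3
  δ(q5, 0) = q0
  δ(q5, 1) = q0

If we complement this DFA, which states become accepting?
Complement accept states = All states \ Original accept states
= {q0, q1, q2, q3, q4, q5} \ {q3, q5}
{q0, q1, q2, q4}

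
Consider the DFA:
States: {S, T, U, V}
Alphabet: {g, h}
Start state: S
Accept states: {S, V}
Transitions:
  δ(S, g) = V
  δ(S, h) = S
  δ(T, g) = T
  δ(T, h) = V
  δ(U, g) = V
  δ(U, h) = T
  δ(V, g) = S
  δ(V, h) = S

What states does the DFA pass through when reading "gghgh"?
read 'g': S → V
  read 'g': V → S
  read 'h': S → S
  read 'g': S → V
  read 'h': V → S
S -> V -> S -> S -> V -> S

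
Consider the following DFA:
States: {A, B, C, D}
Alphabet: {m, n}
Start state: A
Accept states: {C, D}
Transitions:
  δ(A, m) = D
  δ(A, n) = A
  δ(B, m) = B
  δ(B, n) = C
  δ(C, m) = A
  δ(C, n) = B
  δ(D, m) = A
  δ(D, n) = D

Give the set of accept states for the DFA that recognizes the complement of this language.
Complement accept states = All states \ Original accept states
= {A, B, C, D} \ {C, D}
{A, B}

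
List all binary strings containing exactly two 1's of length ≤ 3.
11, 011, 101, 110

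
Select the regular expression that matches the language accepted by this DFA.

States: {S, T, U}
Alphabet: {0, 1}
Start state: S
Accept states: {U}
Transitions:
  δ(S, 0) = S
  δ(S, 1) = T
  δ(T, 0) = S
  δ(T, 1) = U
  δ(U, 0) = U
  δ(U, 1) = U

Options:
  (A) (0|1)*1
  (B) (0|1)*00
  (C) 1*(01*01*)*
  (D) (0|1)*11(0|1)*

Check each option against the DFA on short strings; one disagreement eliminates an option:
  (A) (0|1)*1: on '1' the DFA goes S → T and rejects (T ∉ Accept), but the regex matches it → eliminate
  (B) (0|1)*00: on '00' the DFA goes S → S → S and rejects (S ∉ Accept), but the regex matches it → eliminate
  (C) 1*(01*01*)*: on ε the DFA stays in S and rejects (S ∉ Accept), but the regex matches it → eliminate
  (D) (0|1)*11(0|1)*: agrees with the DFA on every string of length ≤ 6
Only (D) is consistent with the DFA.
(D) (0|1)*11(0|1)*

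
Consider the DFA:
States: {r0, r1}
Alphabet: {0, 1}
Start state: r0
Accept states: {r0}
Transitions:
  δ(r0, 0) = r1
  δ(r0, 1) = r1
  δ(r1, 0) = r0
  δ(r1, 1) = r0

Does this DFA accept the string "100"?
Processing string "100":
  r0 --1--> r1
  r1 --0--> r0
  r0 --0--> r1
Final state: r1
Accept states: {r0}
No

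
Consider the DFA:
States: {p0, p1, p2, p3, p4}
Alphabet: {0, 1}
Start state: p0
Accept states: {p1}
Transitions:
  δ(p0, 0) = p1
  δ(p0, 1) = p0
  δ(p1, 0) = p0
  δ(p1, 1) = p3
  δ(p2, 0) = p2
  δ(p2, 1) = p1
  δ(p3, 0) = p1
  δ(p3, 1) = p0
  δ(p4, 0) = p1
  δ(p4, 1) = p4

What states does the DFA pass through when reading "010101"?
read '0': p0 → p1
  read '1': p1 → p3
  read '0': p3 → p1
  read '1': p1 → p3
  read '0': p3 → p1
  read '1': p1 → p3
p0 -> p1 -> p3 -> p1 -> p3 -> p1 -> p3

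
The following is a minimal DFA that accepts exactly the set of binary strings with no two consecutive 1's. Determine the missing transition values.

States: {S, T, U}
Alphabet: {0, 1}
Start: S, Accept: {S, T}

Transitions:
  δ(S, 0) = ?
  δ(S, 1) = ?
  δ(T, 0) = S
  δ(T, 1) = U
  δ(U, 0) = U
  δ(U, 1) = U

From the language and accept set, identify what each state tracks — S: last symbol not 1 (ok); T: last symbol 1 (ok); U: saw 11 (dead).
Each missing δ(q, a) is the state matching the new tracked value after reading a.
δ(S, 0) = S; δ(S, 1) = T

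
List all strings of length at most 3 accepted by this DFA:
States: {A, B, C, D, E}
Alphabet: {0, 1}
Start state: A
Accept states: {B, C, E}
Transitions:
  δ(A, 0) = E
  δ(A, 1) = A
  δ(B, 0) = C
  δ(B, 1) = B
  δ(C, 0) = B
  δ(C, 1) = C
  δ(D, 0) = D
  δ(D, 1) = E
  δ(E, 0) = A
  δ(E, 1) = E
0, 01, 10, 000, 011, 101, 110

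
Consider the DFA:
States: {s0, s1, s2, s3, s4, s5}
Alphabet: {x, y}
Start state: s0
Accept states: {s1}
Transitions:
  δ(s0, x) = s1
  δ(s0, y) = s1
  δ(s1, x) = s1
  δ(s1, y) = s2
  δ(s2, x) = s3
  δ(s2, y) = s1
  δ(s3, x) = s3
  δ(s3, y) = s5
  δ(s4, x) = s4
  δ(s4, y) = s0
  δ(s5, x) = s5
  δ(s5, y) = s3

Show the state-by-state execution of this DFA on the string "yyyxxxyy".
read 'y': s0 → s1
  read 'y': s1 → s2
  read 'y': s2 → s1
  read 'x': s1 → s1
  read 'x': s1 → s1
  read 'x': s1 → s1
  read 'y': s1 → s2
  read 'y': s2 → s1
s0 -> s1 -> s2 -> s1 -> s1 -> s1 -> s1 -> s2 -> s1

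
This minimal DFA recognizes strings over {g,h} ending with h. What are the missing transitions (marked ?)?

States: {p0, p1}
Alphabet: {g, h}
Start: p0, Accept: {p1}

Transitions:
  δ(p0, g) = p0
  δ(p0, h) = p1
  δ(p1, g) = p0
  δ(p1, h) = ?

From the language and accept set, identify what each state tracks — p0: last symbol not h; p1: last symbol is h.
Each missing δ(q, a) is the state matching the new tracked value after reading a.
δ(p1, h) = p1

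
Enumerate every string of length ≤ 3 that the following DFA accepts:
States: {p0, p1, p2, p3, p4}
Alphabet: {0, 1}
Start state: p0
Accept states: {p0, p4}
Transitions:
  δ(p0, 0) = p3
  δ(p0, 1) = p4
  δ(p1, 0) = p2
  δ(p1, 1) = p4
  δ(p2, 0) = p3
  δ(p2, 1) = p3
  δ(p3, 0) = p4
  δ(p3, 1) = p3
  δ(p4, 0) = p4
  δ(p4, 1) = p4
ε, 1, 00, 10, 11, 000, 001, 010, 100, 101, 110, 111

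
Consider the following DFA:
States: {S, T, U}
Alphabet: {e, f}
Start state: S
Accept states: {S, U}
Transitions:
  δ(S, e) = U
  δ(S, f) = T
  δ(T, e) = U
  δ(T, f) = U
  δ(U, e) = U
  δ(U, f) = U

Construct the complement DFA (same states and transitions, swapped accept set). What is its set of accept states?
Complement accept states = All states \ Original accept states
= {S, T, U} \ {S, U}
{T}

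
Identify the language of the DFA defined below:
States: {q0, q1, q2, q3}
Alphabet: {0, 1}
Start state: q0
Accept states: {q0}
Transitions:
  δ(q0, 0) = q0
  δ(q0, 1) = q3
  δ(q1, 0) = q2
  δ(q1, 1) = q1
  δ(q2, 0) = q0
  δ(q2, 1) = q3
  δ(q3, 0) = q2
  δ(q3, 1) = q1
Testing a few strings:
  '1001' → reject
  '1' → reject
  '0' → accept
  '00' → accept
State roles: q0=value ≡ 0 (mod 4); q1=value ≡ 3 (mod 4); q2=value ≡ 2 (mod 4); q3=value ≡ 1 (mod 4)
All binary strings representing a multiple of 4 (read in base 2; leading zeros allowed and ε counts as 0)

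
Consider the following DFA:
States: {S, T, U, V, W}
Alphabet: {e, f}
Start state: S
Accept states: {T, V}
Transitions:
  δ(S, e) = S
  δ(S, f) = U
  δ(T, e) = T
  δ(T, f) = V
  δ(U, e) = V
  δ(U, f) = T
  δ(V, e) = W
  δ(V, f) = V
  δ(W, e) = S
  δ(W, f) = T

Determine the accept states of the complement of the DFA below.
Complement accept states = All states \ Original accept states
= {S, T, U, V, W} \ {T, V}
{S, U, W}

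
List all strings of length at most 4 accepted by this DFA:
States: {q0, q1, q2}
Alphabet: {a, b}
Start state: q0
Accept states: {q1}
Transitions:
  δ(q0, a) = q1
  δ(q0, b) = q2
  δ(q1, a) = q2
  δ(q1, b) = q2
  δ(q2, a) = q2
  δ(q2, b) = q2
a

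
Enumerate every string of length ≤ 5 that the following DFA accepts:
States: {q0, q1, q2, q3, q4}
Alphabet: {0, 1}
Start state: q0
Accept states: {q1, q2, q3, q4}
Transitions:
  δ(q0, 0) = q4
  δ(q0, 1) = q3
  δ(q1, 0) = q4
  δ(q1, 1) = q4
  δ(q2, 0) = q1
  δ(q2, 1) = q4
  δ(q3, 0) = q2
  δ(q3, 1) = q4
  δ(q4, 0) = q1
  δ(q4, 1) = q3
0, 1, 00, 01, 10, 11, 000, 001, 010, 011, 100, 101, 110, 111, 0000, 0001, 0010, 0011, 0100, 0101, 0110, 0111, 1000, 1001, 1010, 1011, 1100, 1101, 1110, 1111, 00000, 00001, 00010, 00011, 00100, 00101, 00110, 00111, 01000, 01001, 01010, 01011, 01100, 01101, 01110, 01111, 10000, 10001, 10010, 10011, 10100, 10101, 10110, 10111, 11000, 11001, 11010, 11011, 11100, 11101, 11110, 11111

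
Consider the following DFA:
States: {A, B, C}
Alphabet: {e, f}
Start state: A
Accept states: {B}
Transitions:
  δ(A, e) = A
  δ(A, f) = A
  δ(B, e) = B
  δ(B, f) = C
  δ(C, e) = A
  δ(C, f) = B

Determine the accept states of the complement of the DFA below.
Complement accept states = All states \ Original accept states
= {A, B, C} \ {B}
{A, C}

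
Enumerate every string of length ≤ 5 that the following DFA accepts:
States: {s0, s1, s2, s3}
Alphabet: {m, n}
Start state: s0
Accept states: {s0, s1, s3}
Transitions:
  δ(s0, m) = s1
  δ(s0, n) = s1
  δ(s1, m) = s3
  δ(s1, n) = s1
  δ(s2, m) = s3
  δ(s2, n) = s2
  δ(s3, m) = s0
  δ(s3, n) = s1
ε, m, n, mm, mn, nm, nn, mmm, mmn, mnm, mnn, nmm, nmn, nnm, nnn, mmmm, mmmn, mmnm, mmnn, mnmm, mnmn, mnnm, mnnn, nmmm, nmmn, nmnm, nmnn, nnmm, nnmn, nnnm, nnnn, mmmmm, mmmmn, mmmnm, mmmnn, mmnmm, mmnmn, mmnnm, mmnnn, mnmmm, mnmmn, mnmnm, mnmnn, mnnmm, mnnmn, mnnnm, mnnnn, nmmmm, nmmmn, nmmnm, nmmnn, nmnmm, nmnmn, nmnnm, nmnnn, nnmmm, nnmmn, nnmnm, nnmnn, nnnmm, nnnmn, nnnnm, nnnnn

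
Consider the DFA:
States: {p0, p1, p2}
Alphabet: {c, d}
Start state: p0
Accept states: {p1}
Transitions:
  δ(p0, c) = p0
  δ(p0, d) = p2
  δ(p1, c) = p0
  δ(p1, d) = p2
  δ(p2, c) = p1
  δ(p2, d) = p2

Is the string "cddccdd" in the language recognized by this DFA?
Processing string "cddccdd":
  p0 --c--> p0
  p0 --d--> p2
  p2 --d--> p2
  p2 --c--> p1
  p1 --c--> p0
  p0 --d--> p2
  p2 --d--> p2
Final state: p2
Accept states: {p1}
No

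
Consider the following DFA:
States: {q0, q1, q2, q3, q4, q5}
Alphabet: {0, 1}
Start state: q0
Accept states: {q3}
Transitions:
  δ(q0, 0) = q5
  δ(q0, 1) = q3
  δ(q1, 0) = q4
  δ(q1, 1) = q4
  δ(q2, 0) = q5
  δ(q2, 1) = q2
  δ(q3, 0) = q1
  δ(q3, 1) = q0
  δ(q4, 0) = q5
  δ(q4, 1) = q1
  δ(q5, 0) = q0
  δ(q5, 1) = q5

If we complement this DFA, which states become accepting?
Complement accept states = All states \ Original accept states
= {q0, q1, q2, q3, q4, q5} \ {q3}
{q0, q1, q2, q4, q5}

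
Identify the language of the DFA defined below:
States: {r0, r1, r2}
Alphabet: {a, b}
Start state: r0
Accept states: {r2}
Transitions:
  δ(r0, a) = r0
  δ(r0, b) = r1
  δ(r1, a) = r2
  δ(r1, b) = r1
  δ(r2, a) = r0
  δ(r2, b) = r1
Testing a few strings:
  'a' → reject
  'b' → reject
  'aaab' → reject
  'aaa' → reject
State roles: r0=no suffix match; r1=one trailing b; r2=suffix is ba
All strings over {a,b} ending with ba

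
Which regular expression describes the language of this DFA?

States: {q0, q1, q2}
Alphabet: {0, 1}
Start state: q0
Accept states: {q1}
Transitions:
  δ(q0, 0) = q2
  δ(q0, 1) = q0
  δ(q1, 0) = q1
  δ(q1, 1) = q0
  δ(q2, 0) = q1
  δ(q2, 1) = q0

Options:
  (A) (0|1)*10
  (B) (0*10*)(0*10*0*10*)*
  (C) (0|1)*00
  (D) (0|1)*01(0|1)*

Check each option against the DFA on short strings; one disagreement eliminates an option:
  (A) (0|1)*10: on '00' the DFA goes q0 → q2 → q1 and accepts (q1 ∈ Accept), but the regex does not match it → eliminate
  (B) (0*10*)(0*10*0*10*)*: on '1' the DFA goes q0 → q0 and rejects (q0 ∉ Accept), but the regex matches it → eliminate
  (C) (0|1)*00: agrees with the DFA on every string of length ≤ 6
  (D) (0|1)*01(0|1)*: on '00' the DFA goes q0 → q2 → q1 and accepts (q1 ∈ Accept), but the regex does not match it → eliminate
Only (C) is consistent with the DFA.
(C) (0|1)*00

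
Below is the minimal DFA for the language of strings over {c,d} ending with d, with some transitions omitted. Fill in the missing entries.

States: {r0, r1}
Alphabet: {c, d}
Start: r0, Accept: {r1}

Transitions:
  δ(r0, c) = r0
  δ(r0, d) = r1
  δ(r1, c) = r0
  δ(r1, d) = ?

From the language and accept set, identify what each state tracks — r0: last symbol not d; r1: last symbol is d.
Each missing δ(q, a) is the state matching the new tracked value after reading a.
δ(r1, d) = r1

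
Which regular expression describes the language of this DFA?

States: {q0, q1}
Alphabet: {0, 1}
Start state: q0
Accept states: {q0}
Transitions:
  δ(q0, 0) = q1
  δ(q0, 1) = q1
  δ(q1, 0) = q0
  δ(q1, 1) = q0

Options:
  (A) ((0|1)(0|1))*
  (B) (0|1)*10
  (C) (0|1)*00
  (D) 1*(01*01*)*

Check each option against the DFA on short strings; one disagreement eliminates an option:
  (A) ((0|1)(0|1))*: agrees with the DFA on every string of length ≤ 6
  (B) (0|1)*10: on ε the DFA stays in q0 and accepts (q0 ∈ Accept), but the regex does not match it → eliminate
  (C) (0|1)*00: on ε the DFA stays in q0 and accepts (q0 ∈ Accept), but the regex does not match it → eliminate
  (D) 1*(01*01*)*: on '1' the DFA goes q0 → q1 and rejects (q1 ∉ Accept), but the regex matches it → eliminate
Only (A) is consistent with the DFA.
(A) ((0|1)(0|1))*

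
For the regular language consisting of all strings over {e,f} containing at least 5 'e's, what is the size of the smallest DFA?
By Myhill–Nerode, count the distinguishable equivalence classes: 6 classes — having seen 0, 1, …, 4, or ≥5 copies of 'e'; any two classes i < j (j ≤ 5) are distinguished by the string e^(5−j), which takes class j to 5 copies (accepted) but leaves class i below 5 (rejected).
6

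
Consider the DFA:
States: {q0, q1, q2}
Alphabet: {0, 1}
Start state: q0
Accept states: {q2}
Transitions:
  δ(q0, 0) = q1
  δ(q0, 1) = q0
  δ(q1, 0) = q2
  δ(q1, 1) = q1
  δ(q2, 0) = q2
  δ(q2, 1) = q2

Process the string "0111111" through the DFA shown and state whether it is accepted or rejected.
Processing string "0111111":
  q0 --0--> q1
  q1 --1--> q1
  q1 --1--> q1
  q1 --1--> q1
  q1 --1--> q1
  q1 --1--> q1
  q1 --1--> q1
Final state: q1
Accept states: {q2}
No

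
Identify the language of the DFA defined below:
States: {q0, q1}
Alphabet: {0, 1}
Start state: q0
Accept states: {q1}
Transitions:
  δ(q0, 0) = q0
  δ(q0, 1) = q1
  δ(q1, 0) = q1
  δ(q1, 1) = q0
Testing a few strings:
  '011' → reject
  '100' → accept
  '10' → accept
  '1' → accept
State roles: q0=even number of 1's so far; q1=odd number of 1's so far
All binary strings with an odd number of 1's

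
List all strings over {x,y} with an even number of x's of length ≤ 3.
ε, y, xx, yy, xxy, xyx, yxx, yyy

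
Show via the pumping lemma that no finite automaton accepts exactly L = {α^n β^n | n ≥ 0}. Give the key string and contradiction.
Assume L is regular with pumping length p. Idea: pumping the α-block changes the count balance.
Choose s = α^p β^p (length 2p ≥ p). By the pumping lemma, s = xyz with |xy| ≤ p, |y| > 0. So y = α^k for some k > 0 (since xy is entirely within the α's). Pumping gives xy²z = α^(p+k) β^p, which is not in L since p+k ≠ p.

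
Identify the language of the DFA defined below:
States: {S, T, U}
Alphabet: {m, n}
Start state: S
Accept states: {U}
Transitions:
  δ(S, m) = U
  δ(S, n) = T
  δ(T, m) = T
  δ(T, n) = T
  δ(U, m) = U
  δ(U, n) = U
Testing a few strings:
  'mnn' → accept
  'n' → reject
  'm' → accept
  'nn' → reject
State roles: S=no input read; T=started with n (dead); U=started with m
All strings over {m,n} starting with m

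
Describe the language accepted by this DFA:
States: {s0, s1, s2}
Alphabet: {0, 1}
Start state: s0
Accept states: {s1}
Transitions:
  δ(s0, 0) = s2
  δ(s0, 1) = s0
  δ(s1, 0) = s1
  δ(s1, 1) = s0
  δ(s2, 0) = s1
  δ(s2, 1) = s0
Testing a few strings:
  '0' → reject
  '1' → reject
  '101' → reject
  '001' → reject
State roles: s0=last symbol not 0; s1=two trailing 0's; s2=one trailing 0
All binary strings ending with 00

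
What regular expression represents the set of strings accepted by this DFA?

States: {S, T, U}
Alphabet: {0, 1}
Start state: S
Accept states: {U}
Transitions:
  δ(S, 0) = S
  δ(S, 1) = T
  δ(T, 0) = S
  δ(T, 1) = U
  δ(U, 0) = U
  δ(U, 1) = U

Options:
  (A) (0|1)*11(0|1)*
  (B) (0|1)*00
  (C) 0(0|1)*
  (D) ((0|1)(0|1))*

Check each option against the DFA on short strings; one disagreement eliminates an option:
  (A) (0|1)*11(0|1)*: agrees with the DFA on every string of length ≤ 6
  (B) (0|1)*00: on '00' the DFA goes S → S → S and rejects (S ∉ Accept), but the regex matches it → eliminate
  (C) 0(0|1)*: on '0' the DFA goes S → S and rejects (S ∉ Accept), but the regex matches it → eliminate
  (D) ((0|1)(0|1))*: on ε the DFA stays in S and rejects (S ∉ Accept), but the regex matches it → eliminate
Only (A) is consistent with the DFA.
(A) (0|1)*11(0|1)*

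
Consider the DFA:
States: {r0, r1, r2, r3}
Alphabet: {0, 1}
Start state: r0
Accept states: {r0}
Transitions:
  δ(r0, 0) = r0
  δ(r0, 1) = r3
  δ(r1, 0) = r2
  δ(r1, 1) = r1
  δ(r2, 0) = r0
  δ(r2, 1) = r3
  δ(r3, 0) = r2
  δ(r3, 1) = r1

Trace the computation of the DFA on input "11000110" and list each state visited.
read '1': r0 → r3
  read '1': r3 → r1
  read '0': r1 → r2
  read '0': r2 → r0
  read '0': r0 → r0
  read '1': r0 → r3
  read '1': r3 → r1
  read '0': r1 → r2
r0 -> r3 -> r1 -> r2 -> r0 -> r0 -> r3 -> r1 -> r2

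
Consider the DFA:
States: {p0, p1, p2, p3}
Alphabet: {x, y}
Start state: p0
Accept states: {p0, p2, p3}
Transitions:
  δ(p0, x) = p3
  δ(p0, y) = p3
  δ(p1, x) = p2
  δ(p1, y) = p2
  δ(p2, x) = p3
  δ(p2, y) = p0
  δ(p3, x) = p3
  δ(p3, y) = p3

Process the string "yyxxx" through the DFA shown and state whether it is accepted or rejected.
Processing string "yyxxx":
  p0 --y--> p3
  p3 --y--> p3
  p3 --x--> p3
  p3 --x--> p3
  p3 --x--> p3
Final state: p3
Accept states: {p0, p2, p3}
Yes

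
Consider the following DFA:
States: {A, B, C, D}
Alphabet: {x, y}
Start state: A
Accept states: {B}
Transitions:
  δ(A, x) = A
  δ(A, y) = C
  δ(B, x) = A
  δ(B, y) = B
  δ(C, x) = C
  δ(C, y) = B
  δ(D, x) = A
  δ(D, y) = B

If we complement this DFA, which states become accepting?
Complement accept states = All states \ Original accept states
= {A, B, C, D} \ {B}
{A, C, D}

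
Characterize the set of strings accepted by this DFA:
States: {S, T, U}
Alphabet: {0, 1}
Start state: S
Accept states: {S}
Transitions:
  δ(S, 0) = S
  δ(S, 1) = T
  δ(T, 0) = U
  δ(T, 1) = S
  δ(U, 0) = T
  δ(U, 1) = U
Testing a few strings:
  '0' → accept
  '10' → reject
  '11' → accept
  '00' → accept
State roles: S=value ≡ 0 (mod 3); T=value ≡ 1 (mod 3); U=value ≡ 2 (mod 3)
All binary strings representing a multiple of 3 (read in base 2; leading zeros allowed and ε counts as 0)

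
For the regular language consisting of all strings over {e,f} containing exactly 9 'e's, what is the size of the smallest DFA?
By Myhill–Nerode, count the distinguishable equivalence classes: 11 classes — having seen 0, 1, …, 9, or >9 copies of 'e'; the count-9 class is the only accepting one and >9 is dead.
11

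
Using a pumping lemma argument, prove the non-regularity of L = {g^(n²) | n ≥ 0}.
Assume L is regular with pumping length p. Idea: pumping adds a fixed amount, but gaps between consecutive squares grow.
Choose s = g^(p²) (length p² ≥ p). By the pumping lemma, s = xyz with |xy| ≤ p, |y| > 0, so |y| = k with 1 ≤ k ≤ p. Then |xy²z| = p²+k. Since p² < p²+k ≤ p²+p < (p+1)², the length p²+k lies strictly between consecutive squares, so it is not a perfect square and xy²z ∉ L.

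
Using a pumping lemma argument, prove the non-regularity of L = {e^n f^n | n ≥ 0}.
Assume L is regular with pumping length p. Idea: pumping the e-block changes the count balance.
Choose s = e^p f^p (length 2p ≥ p). By the pumping lemma, s = xyz with |xy| ≤ p, |y| > 0. So y = e^k for some k > 0 (since xy is entirely within the e's). Pumping gives xy²z = e^(p+k) f^p, which is not in L since p+k ≠ p.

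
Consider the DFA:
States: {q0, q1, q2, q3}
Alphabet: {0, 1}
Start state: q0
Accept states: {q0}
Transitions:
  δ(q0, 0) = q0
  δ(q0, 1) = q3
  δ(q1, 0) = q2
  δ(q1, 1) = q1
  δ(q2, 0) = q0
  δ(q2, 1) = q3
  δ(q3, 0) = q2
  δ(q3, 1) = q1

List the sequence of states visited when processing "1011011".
read '1': q0 → q3
  read '0': q3 → q2
  read '1': q2 → q3
  read '1': q3 → q1
  read '0': q1 → q2
  read '1': q2 → q3
  read '1': q3 → q1
q0 -> q3 -> q2 -> q3 -> q1 -> q2 -> q3 -> q1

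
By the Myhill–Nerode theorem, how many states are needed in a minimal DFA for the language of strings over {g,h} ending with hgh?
By Myhill–Nerode, count the distinguishable equivalence classes: 4 classes — one per longest suffix of the input that is a prefix of 'hgh' (lengths 0 through 3); only the length-3 class is accepting.
4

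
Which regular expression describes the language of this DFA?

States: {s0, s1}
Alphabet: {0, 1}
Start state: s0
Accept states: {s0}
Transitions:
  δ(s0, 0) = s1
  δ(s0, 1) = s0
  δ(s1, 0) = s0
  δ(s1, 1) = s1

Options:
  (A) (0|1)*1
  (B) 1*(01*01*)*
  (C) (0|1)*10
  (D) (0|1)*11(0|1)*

Check each option against the DFA on short strings; one disagreement eliminates an option:
  (A) (0|1)*1: on ε the DFA stays in s0 and accepts (s0 ∈ Accept), but the regex does not match it → eliminate
  (B) 1*(01*01*)*: agrees with the DFA on every string of length ≤ 6
  (C) (0|1)*10: on ε the DFA stays in s0 and accepts (s0 ∈ Accept), but the regex does not match it → eliminate
  (D) (0|1)*11(0|1)*: on ε the DFA stays in s0 and accepts (s0 ∈ Accept), but the regex does not match it → eliminate
Only (B) is consistent with the DFA.
(B) 1*(01*01*)*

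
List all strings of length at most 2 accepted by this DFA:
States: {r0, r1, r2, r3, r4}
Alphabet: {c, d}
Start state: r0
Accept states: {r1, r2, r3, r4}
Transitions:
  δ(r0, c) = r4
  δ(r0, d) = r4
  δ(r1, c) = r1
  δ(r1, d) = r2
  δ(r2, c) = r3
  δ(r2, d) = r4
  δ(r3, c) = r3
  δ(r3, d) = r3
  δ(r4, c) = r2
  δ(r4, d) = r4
c, d, cc, cd, dc, dd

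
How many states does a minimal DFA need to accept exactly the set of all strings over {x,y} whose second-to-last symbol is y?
By Myhill–Nerode, count the distinguishable equivalence classes: 2^2 = 4 classes — the DFA must remember the last 2 symbols read; every pair of distinct length-2 suffixes is distinguishable by some continuation.
4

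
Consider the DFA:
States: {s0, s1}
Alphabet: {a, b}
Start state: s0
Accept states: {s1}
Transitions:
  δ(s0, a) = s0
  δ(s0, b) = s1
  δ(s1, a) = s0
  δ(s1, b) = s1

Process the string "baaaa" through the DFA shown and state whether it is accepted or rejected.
Processing string "baaaa":
  s0 --b--> s1
  s1 --a--> s0
  s0 --a--> s0
  s0 --a--> s0
  s0 --a--> s0
Final state: s0
Accept states: {s1}
No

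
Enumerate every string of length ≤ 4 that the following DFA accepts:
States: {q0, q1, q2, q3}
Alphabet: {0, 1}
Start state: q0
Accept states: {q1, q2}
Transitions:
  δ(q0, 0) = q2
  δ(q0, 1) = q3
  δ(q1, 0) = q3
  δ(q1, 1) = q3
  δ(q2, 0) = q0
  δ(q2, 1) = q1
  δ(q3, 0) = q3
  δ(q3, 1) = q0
0, 01, 000, 110, 0001, 1010, 1101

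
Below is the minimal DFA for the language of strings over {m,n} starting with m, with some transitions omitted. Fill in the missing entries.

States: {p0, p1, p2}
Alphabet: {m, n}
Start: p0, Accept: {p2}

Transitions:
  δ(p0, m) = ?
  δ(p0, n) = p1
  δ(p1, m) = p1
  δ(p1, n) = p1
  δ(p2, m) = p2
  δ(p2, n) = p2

From the language and accept set, identify what each state tracks — p0: no input read; p1: started with n (dead); p2: started with m.
Each missing δ(q, a) is the state matching the new tracked value after reading a.
δ(p0, m) = p2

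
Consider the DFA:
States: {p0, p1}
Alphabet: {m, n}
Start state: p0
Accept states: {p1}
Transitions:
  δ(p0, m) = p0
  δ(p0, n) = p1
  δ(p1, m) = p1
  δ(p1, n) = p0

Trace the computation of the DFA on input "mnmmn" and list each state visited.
read 'm': p0 → p0
  read 'n': p0 → p1
  read 'm': p1 → p1
  read 'm': p1 → p1
  read 'n': p1 → p0
p0 -> p0 -> p1 -> p1 -> p1 -> p0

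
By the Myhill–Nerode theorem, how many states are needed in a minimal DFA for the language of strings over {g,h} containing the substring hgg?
By Myhill–Nerode, count the distinguishable equivalence classes: 4 classes — one per longest suffix of the input that is a prefix of 'hgg' (lengths 0 through 2), plus an absorbing 'already seen hgg' class.
4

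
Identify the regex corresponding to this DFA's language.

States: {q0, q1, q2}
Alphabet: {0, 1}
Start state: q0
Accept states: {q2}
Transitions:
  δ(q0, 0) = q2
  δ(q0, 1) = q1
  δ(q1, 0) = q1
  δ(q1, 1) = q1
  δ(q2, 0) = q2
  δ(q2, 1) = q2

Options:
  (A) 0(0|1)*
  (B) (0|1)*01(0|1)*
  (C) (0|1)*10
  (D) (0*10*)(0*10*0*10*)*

Check each option against the DFA on short strings; one disagreement eliminates an option:
  (A) 0(0|1)*: agrees with the DFA on every string of length ≤ 6
  (B) (0|1)*01(0|1)*: on '0' the DFA goes q0 → q2 and accepts (q2 ∈ Accept), but the regex does not match it → eliminate
  (C) (0|1)*10: on '0' the DFA goes q0 → q2 and accepts (q2 ∈ Accept), but the regex does not match it → eliminate
  (D) (0*10*)(0*10*0*10*)*: on '0' the DFA goes q0 → q2 and accepts (q2 ∈ Accept), but the regex does not match it → eliminate
Only (A) is consistent with the DFA.
(A) 0(0|1)*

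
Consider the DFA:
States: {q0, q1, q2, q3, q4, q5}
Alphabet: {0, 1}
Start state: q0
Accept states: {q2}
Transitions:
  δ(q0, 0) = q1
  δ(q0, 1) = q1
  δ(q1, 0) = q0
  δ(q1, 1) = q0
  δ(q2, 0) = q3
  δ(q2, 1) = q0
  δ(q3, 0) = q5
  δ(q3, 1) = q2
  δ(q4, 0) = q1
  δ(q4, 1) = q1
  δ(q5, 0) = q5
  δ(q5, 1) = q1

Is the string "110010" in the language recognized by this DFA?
Processing string "110010":
  q0 --1--> q1
  q1 --1--> q0
  q0 --0--> q1
  q1 --0--> q0
  q0 --1--> q1
  q1 --0--> q0
Final state: q0
Accept states: {q2}
No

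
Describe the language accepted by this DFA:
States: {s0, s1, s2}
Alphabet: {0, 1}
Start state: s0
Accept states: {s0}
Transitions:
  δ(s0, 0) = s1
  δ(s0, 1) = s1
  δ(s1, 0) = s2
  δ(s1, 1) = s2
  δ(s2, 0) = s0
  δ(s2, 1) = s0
Testing a few strings:
  '000' → accept
  '0111' → reject
  '1001' → reject
  '1' → reject
State roles: s0=length ≡ 0 (mod 3); s1=length ≡ 1 (mod 3); s2=length ≡ 2 (mod 3)
All binary strings whose length is a multiple of 3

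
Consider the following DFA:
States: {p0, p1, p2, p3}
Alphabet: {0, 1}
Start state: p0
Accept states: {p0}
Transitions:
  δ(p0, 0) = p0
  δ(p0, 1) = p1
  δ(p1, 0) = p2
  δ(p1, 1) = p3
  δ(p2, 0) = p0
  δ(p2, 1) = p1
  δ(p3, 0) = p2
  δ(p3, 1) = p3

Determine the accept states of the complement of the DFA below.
Complement accept states = All states \ Original accept states
= {p0, p1, p2, p3} \ {p0}
{p1, p2, p3}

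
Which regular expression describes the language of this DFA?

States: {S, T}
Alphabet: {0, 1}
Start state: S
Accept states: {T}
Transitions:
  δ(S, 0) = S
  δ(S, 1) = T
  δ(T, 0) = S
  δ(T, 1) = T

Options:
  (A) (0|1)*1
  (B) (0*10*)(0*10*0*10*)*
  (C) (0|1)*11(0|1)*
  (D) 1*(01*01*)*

Check each option against the DFA on short strings; one disagreement eliminates an option:
  (A) (0|1)*1: agrees with the DFA on every string of length ≤ 6
  (B) (0*10*)(0*10*0*10*)*: on '10' the DFA goes S → T → S and rejects (S ∉ Accept), but the regex matches it → eliminate
  (C) (0|1)*11(0|1)*: on '1' the DFA goes S → T and accepts (T ∈ Accept), but the regex does not match it → eliminate
  (D) 1*(01*01*)*: on ε the DFA stays in S and rejects (S ∉ Accept), but the regex matches it → eliminate
Only (A) is consistent with the DFA.
(A) (0|1)*1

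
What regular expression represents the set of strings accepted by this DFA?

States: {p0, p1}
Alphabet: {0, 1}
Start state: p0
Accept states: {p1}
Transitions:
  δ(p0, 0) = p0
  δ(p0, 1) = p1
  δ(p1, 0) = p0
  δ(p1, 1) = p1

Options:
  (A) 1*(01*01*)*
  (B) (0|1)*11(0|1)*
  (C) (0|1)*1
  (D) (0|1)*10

Check each option against the DFA on short strings; one disagreement eliminates an option:
  (A) 1*(01*01*)*: on ε the DFA stays in p0 and rejects (p0 ∉ Accept), but the regex matches it → eliminate
  (B) (0|1)*11(0|1)*: on '1' the DFA goes p0 → p1 and accepts (p1 ∈ Accept), but the regex does not match it → eliminate
  (C) (0|1)*1: agrees with the DFA on every string of length ≤ 6
  (D) (0|1)*10: on '1' the DFA goes p0 → p1 and accepts (p1 ∈ Accept), but the regex does not match it → eliminate
Only (C) is consistent with the DFA.
(C) (0|1)*1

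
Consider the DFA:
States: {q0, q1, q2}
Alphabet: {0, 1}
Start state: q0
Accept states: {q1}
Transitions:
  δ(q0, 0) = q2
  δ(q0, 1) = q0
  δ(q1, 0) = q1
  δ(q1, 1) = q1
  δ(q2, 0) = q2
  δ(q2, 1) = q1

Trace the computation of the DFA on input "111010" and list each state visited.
read '1': q0 → q0
  read '1': q0 → q0
  read '1': q0 → q0
  read '0': q0 → q2
  read '1': q2 → q1
  read '0': q1 → q1
q0 -> q0 -> q0 -> q0 -> q2 -> q1 -> q1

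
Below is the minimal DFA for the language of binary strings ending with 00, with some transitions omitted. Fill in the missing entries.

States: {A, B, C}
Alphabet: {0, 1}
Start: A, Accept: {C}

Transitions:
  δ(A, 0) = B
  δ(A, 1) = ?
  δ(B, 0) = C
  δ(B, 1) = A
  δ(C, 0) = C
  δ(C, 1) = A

From the language and accept set, identify what each state tracks — A: last symbol not 0; B: one trailing 0; C: two trailing 0's.
Each missing δ(q, a) is the state matching the new tracked value after reading a.
δ(A, 1) = A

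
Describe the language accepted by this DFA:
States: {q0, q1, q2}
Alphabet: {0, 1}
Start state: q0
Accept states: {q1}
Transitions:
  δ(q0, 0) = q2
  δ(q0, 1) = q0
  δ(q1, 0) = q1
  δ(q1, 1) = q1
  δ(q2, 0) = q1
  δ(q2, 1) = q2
Testing a few strings:
  '011' → reject
  '1110' → reject
  '0011' → accept
  '01' → reject
State roles: q0=zero 0's seen; q1=≥ two 0's seen; q2=one 0 seen
All binary strings containing at least two 0's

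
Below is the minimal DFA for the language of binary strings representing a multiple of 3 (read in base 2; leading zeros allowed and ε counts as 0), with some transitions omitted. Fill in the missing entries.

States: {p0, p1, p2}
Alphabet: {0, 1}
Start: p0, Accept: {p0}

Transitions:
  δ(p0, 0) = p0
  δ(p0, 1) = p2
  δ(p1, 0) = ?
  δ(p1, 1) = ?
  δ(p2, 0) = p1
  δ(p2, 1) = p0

From the language and accept set, identify what each state tracks — p0: value ≡ 0 (mod 3); p1: value ≡ 2 (mod 3); p2: value ≡ 1 (mod 3).
Each missing δ(q, a) is the state matching the new tracked value after reading a.
δ(p1, 0) = p2; δ(p1, 1) = p1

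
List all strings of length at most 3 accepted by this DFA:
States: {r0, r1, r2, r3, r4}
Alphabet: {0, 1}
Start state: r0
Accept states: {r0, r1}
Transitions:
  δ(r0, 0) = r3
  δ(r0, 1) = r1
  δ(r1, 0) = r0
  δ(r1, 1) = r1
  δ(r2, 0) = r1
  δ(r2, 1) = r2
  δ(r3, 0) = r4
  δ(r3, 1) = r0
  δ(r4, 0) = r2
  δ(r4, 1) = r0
ε, 1, 01, 10, 11, 001, 011, 101, 110, 111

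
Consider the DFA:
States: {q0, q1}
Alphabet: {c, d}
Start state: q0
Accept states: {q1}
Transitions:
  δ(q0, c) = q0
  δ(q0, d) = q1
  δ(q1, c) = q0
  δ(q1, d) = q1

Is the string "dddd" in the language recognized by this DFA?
Processing string "dddd":
  q0 --d--> q1
  q1 --d--> q1
  q1 --d--> q1
  q1 --d--> q1
Final state: q1
Accept states: {q1}
Yes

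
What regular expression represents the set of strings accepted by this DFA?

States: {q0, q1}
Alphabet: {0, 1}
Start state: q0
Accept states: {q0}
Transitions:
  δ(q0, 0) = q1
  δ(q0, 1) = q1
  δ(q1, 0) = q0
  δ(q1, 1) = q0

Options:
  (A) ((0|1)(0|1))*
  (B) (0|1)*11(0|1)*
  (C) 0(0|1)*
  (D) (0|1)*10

Check each option against the DFA on short strings; one disagreement eliminates an option:
  (A) ((0|1)(0|1))*: agrees with the DFA on every string of length ≤ 6
  (B) (0|1)*11(0|1)*: on ε the DFA stays in q0 and accepts (q0 ∈ Accept), but the regex does not match it → eliminate
  (C) 0(0|1)*: on ε the DFA stays in q0 and accepts (q0 ∈ Accept), but the regex does not match it → eliminate
  (D) (0|1)*10: on ε the DFA stays in q0 and accepts (q0 ∈ Accept), but the regex does not match it → eliminate
Only (A) is consistent with the DFA.
(A) ((0|1)(0|1))*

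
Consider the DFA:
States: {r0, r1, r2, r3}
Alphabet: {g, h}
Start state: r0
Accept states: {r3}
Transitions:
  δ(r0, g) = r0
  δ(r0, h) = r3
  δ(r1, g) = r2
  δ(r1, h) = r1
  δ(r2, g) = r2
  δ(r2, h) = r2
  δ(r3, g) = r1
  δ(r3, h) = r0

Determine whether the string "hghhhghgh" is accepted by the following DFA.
Processing string "hghhhghgh":
  r0 --h--> r3
  r3 --g--> r1
  r1 --h--> r1
  r1 --h--> r1
  r1 --h--> r1
  r1 --g--> r2
  r2 --h--> r2
  r2 --g--> r2
  r2 --h--> r2
Final state: r2
Accept states: {r3}
No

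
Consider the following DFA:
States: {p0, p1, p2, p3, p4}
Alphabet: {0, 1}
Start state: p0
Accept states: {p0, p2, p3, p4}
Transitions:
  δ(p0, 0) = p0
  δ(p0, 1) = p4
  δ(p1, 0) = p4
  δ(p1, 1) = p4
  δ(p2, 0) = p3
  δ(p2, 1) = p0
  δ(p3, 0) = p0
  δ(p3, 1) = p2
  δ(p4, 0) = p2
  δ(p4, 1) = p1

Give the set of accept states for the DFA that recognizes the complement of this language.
Complement accept states = All states \ Original accept states
= {p0, p1, p2, p3, p4} \ {p0, p2, p3, p4}
{p1}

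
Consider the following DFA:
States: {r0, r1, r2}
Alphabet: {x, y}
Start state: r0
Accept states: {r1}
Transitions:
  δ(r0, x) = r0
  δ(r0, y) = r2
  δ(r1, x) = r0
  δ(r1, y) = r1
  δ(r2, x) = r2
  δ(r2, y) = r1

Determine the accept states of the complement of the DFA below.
Complement accept states = All states \ Original accept states
= {r0, r1, r2} \ {r1}
{r0, r2}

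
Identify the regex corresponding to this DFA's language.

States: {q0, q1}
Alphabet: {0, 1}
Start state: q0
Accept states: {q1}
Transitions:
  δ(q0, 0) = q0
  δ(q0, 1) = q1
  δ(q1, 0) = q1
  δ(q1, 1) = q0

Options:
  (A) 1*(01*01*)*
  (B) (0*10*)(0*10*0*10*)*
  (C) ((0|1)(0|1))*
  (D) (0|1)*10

Check each option against the DFA on short strings; one disagreement eliminates an option:
  (A) 1*(01*01*)*: on ε the DFA stays in q0 and rejects (q0 ∉ Accept), but the regex matches it → eliminate
  (B) (0*10*)(0*10*0*10*)*: agrees with the DFA on every string of length ≤ 6
  (C) ((0|1)(0|1))*: on ε the DFA stays in q0 and rejects (q0 ∉ Accept), but the regex matches it → eliminate
  (D) (0|1)*10: on '1' the DFA goes q0 → q1 and accepts (q1 ∈ Accept), but the regex does not match it → eliminate
Only (B) is consistent with the DFA.
(B) (0*10*)(0*10*0*10*)*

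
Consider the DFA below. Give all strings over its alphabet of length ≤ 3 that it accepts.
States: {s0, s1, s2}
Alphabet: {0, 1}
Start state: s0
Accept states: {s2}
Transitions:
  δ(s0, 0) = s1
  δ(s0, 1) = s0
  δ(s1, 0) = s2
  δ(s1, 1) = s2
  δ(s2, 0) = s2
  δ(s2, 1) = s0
00, 01, 000, 010, 100, 101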